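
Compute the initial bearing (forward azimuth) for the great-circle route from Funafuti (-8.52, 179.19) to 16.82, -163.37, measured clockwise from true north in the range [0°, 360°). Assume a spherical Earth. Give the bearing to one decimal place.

Δλ = -163.37 − 179.19 = -342.56°; wrapped into (−180°, 180°]: 17.44°.
θ = atan2( sin Δλ · cos φ₂ , cos φ₁ · sin φ₂ − sin φ₁ · cos φ₂ · cos Δλ )
  = atan2(0.28689, 0.42147) = 34.242° → normalised to [0°, 360°): 34.242°.

34.2°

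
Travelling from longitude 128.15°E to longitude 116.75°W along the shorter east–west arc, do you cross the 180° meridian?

Naïve |-116.75 − 128.15| = 244.9° > 180°, so the shorter arc goes the other way round — across 180°.
Signed shortest Δλ = ((-116.75 − 128.15 + 180) mod 360) − 180 = 115.1°.
Going east by 115.1° from +128.15° passes through 180° before reaching -116.75°.

Yes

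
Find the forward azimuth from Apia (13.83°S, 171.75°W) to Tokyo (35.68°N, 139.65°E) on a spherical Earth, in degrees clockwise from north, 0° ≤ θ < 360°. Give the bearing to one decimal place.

Δλ = 139.65 − -171.75 = 311.40°; wrapped into (−180°, 180°]: -48.60°.
θ = atan2( sin Δλ · cos φ₂ , cos φ₁ · sin φ₂ − sin φ₁ · cos φ₂ · cos Δλ )
  = atan2(-0.60931, 0.69476) = -41.251° → normalised to [0°, 360°): 318.749°.

318.7°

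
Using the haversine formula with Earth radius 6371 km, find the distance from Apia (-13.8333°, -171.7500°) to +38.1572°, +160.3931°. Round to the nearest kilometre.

6469 km

Δλ = 160.3931 − -171.7500 = 332.1431°; wrapped into (−180°, 180°]: -27.8569°.
Δφ = 38.1572 − -13.8333 = 51.9905°.
a = sin²(Δφ/2) + cos φ₁ · cos φ₂ · sin²(Δλ/2) = 0.236343.
c = 2·atan2(√a, √(1−a)) = 1.01536 rad → d = 6371·c ≈ 6468.86 km.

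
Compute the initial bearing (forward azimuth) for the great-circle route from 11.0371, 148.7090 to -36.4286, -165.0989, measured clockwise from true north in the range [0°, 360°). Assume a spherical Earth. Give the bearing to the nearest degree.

140°

Δλ = -165.0989 − 148.7090 = -313.8079°; wrapped into (−180°, 180°]: 46.1921°.
θ = atan2( sin Δλ · cos φ₂ , cos φ₁ · sin φ₂ − sin φ₁ · cos φ₂ · cos Δλ )
  = atan2(0.58065, -0.68947) = 139.897° → normalised to [0°, 360°): 139.897°.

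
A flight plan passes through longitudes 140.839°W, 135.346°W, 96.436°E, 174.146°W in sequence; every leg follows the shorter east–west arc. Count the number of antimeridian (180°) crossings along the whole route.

Leg 1: -140.839° → -135.346°, shortest Δλ = 5.493° (east) — does not cross 180°.
Leg 2: -135.346° → +96.436°, shortest Δλ = -128.218° (west) — crosses 180°.
Leg 3: +96.436° → -174.146°, shortest Δλ = 89.418° (east) — crosses 180°.
Total crossings: 2.

2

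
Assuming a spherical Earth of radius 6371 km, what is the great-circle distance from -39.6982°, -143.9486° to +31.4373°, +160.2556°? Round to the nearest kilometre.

Δλ = 160.2556 − -143.9486 = 304.2042°; wrapped into (−180°, 180°]: -55.7958°.
Δφ = 31.4373 − -39.6982 = 71.1355°.
a = sin²(Δφ/2) + cos φ₁ · cos φ₂ · sin²(Δλ/2) = 0.482056.
c = 2·atan2(√a, √(1−a)) = 1.53490 rad → d = 6371·c ≈ 9778.85 km.

9779 km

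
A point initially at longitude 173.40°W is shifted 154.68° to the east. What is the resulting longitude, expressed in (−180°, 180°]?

Start at -173.40°; shift +154.68° → -18.72°.
-18.72° already lies in (−180°, 180°].

18.72°W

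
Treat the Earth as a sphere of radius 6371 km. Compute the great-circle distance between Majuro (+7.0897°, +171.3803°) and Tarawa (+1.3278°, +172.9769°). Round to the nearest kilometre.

665 km

Δλ = 172.9769 − 171.3803 = 1.5966°.
Δφ = 1.3278 − 7.0897 = -5.7619°.
a = sin²(Δφ/2) + cos φ₁ · cos φ₂ · sin²(Δλ/2) = 0.002719.
c = 2·atan2(√a, √(1−a)) = 0.10433 rad → d = 6371·c ≈ 664.69 km.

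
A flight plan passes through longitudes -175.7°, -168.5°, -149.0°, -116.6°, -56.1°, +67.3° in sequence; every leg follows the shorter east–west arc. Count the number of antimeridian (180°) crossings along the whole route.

0

Leg 1: -175.7° → -168.5°, shortest Δλ = 7.2° (east) — does not cross 180°.
Leg 2: -168.5° → -149.0°, shortest Δλ = 19.5° (east) — does not cross 180°.
Leg 3: -149.0° → -116.6°, shortest Δλ = 32.4° (east) — does not cross 180°.
Leg 4: -116.6° → -56.1°, shortest Δλ = 60.5° (east) — does not cross 180°.
Leg 5: -56.1° → +67.3°, shortest Δλ = 123.4° (east) — does not cross 180°.
Total crossings: 0.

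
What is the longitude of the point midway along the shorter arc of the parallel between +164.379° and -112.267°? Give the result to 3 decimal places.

Signed shortest Δλ from +164.379° to -112.267° is +83.354°.
Midpoint longitude = +164.379° + (+83.354°)/2 = +164.379° + 41.677° = +206.056°.
Normalise into (−180°, 180°]: -153.944°.
(The naïve average (+164.379 + -112.267)/2 = 26.056° is on the wrong side of the globe.)

-153.944°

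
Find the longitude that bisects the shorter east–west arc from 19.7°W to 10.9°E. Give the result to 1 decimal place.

Signed shortest Δλ from -19.7° to +10.9° is +30.6°.
Midpoint longitude = -19.7° + (+30.6°)/2 = -19.7° + 15.3° = -4.4°.

4.4°W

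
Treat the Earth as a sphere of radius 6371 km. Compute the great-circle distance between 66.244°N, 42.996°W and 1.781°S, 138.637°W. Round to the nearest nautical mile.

Δλ = -138.637 − -42.996 = -95.641°.
Δφ = -1.781 − 66.244 = -68.025°.
a = sin²(Δφ/2) + cos φ₁ · cos φ₂ · sin²(Δλ/2) = 0.534012.
c = 2·atan2(√a, √(1−a)) = 1.63887 rad → d = 6371·c ≈ 10441.26 km ≈ 5637.83 nmi.

5638 nmi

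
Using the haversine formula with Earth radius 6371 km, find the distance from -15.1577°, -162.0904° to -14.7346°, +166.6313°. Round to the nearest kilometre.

Δλ = 166.6313 − -162.0904 = 328.7217°; wrapped into (−180°, 180°]: -31.2783°.
Δφ = -14.7346 − -15.1577 = 0.4231°.
a = sin²(Δφ/2) + cos φ₁ · cos φ₂ · sin²(Δλ/2) = 0.067851.
c = 2·atan2(√a, √(1−a)) = 0.52704 rad → d = 6371·c ≈ 3357.79 km.

3358 km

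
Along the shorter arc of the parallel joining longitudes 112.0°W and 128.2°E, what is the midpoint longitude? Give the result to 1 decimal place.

171.9°W

Signed shortest Δλ from -112.0° to +128.2° is -119.8°.
Midpoint longitude = -112.0° + (-119.8°)/2 = -112.0° − 59.9° = -171.9°.
(The naïve average (-112.0 + +128.2)/2 = 8.1° is on the wrong side of the globe.)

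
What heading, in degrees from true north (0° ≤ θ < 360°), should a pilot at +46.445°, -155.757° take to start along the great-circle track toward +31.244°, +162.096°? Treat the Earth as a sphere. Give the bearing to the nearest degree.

260°

Δλ = 162.096 − -155.757 = 317.853°; wrapped into (−180°, 180°]: -42.147°.
θ = atan2( sin Δλ · cos φ₂ , cos φ₁ · sin φ₂ − sin φ₁ · cos φ₂ · cos Δλ )
  = atan2(-0.57371, -0.10199) = -100.080° → normalised to [0°, 360°): 259.920°.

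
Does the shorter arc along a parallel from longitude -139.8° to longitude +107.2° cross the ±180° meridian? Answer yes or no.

Yes

Naïve |107.2 − -139.8| = 247.0° > 180°, so the shorter arc goes the other way round — across 180°.
Signed shortest Δλ = ((107.2 − -139.8 + 180) mod 360) − 180 = -113.0°.
Going west by 113.0° from -139.8° passes through 180° before reaching +107.2°.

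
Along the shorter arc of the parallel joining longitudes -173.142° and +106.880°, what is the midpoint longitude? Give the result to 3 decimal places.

Signed shortest Δλ from -173.142° to +106.880° is -79.978°.
Midpoint longitude = -173.142° + (-79.978°)/2 = -173.142° − 39.989° = -213.131°.
Normalise into (−180°, 180°]: +146.869°.
(The naïve average (-173.142 + +106.880)/2 = -33.131° is on the wrong side of the globe.)

+146.869°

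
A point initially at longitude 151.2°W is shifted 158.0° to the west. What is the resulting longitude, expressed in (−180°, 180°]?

Start at -151.2°; shift −158.0° → -309.2°.
-309.2° lies outside (−180°, 180°]; add 360° → +50.8°.

50.8°E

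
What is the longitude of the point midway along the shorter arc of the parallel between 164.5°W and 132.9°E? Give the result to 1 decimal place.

164.2°E

Signed shortest Δλ from -164.5° to +132.9° is -62.6°.
Midpoint longitude = -164.5° + (-62.6°)/2 = -164.5° − 31.3° = -195.8°.
Normalise into (−180°, 180°]: +164.2°.
(The naïve average (-164.5 + +132.9)/2 = -15.8° is on the wrong side of the globe.)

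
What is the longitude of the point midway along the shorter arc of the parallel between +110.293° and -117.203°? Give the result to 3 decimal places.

Signed shortest Δλ from +110.293° to -117.203° is +132.504°.
Midpoint longitude = +110.293° + (+132.504°)/2 = +110.293° + 66.252° = +176.545°.
(The naïve average (+110.293 + -117.203)/2 = -3.455° is on the wrong side of the globe.)

+176.545°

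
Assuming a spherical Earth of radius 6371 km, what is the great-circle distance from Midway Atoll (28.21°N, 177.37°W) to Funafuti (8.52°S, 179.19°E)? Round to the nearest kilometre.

4101 km

Δλ = 179.19 − -177.37 = 356.56°; wrapped into (−180°, 180°]: -3.44°.
Δφ = -8.52 − 28.21 = -36.73°.
a = sin²(Δφ/2) + cos φ₁ · cos φ₂ · sin²(Δλ/2) = 0.100054.
c = 2·atan2(√a, √(1−a)) = 0.64368 rad → d = 6371·c ≈ 4100.89 km.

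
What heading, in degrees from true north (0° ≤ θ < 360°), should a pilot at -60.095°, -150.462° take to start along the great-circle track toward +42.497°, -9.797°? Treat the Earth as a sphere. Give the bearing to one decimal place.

Δλ = -9.797 − -150.462 = 140.665°.
θ = atan2( sin Δλ · cos φ₂ , cos φ₁ · sin φ₂ − sin φ₁ · cos φ₂ · cos Δλ )
  = atan2(0.46735, -0.15754) = 108.629° → normalised to [0°, 360°): 108.629°.

108.6°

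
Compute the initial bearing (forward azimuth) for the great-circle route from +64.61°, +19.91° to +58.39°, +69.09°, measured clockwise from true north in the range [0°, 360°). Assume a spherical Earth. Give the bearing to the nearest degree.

Δλ = 69.09 − 19.91 = 49.18°.
θ = atan2( sin Δλ · cos φ₂ , cos φ₁ · sin φ₂ − sin φ₁ · cos φ₂ · cos Δλ )
  = atan2(0.39665, 0.05564) = 82.015° → normalised to [0°, 360°): 82.015°.

82°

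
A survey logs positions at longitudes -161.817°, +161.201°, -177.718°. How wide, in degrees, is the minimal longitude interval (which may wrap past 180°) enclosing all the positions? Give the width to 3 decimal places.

Sort the longitudes: -177.718°, -161.817°, +161.201°.
Eastward gaps between consecutive values (wrapping around): 15.901°, 323.018°, 21.081°.
Largest gap = 323.018° ⇒ minimal covering band is its complement: 360° − 323.018° = 36.982°.
Band runs from +161.201° eastward to -161.817°, crossing the antimeridian.

36.982°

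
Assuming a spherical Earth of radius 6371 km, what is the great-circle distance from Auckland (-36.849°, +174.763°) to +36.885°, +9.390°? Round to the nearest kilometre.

Δλ = 9.390 − 174.763 = -165.373°.
Δφ = 36.885 − -36.849 = 73.734°.
a = sin²(Δφ/2) + cos φ₁ · cos φ₂ · sin²(Δλ/2) = 0.989628.
c = 2·atan2(√a, √(1−a)) = 2.93755 rad → d = 6371·c ≈ 18715.15 km.

18715 km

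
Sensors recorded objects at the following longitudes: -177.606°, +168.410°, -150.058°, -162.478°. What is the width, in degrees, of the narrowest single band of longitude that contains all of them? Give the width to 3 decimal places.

Sort the longitudes: -177.606°, -162.478°, -150.058°, +168.410°.
Eastward gaps between consecutive values (wrapping around): 15.128°, 12.420°, 318.468°, 13.984°.
Largest gap = 318.468° ⇒ minimal covering band is its complement: 360° − 318.468° = 41.532°.
Band runs from +168.410° eastward to -150.058°, crossing the antimeridian.

41.532°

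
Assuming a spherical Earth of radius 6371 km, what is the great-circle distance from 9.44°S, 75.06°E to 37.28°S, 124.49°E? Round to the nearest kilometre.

5829 km

Δλ = 124.49 − 75.06 = 49.43°.
Δφ = -37.28 − -9.44 = -27.84°.
a = sin²(Δφ/2) + cos φ₁ · cos φ₂ · sin²(Δλ/2) = 0.195084.
c = 2·atan2(√a, √(1−a)) = 0.91495 rad → d = 6371·c ≈ 5829.13 km.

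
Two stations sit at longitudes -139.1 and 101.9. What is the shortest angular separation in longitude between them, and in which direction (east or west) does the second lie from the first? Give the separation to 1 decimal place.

Raw difference: 101.9 − -139.1 = 241.0°.
Normalise into (−180°, 180°]: 241.0° − 360° = -119.0°.
Negative ⇒ the second point lies to the west; separation 119.0°.

119.0° west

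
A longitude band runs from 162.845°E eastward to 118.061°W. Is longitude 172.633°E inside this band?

Yes

Band width going east from +162.845° to -118.061°: ((-118.061 − 162.845) mod 360) = 79.094°.
Offset of +172.633° east of the west edge: ((172.633 − 162.845) mod 360) = 9.788°.
9.788° ≤ 79.094° ⇒ inside.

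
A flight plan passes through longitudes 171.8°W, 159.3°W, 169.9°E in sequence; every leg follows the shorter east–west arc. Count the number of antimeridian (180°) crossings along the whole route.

Leg 1: -171.8° → -159.3°, shortest Δλ = 12.5° (east) — does not cross 180°.
Leg 2: -159.3° → +169.9°, shortest Δλ = -30.8° (west) — crosses 180°.
Total crossings: 1.

1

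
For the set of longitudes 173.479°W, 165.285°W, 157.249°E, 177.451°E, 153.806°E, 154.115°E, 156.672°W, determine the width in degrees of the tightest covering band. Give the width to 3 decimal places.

Sort the longitudes: -173.479°, -165.285°, -156.672°, +153.806°, +154.115°, +157.249°, +177.451°.
Eastward gaps between consecutive values (wrapping around): 8.194°, 8.613°, 310.478°, 0.309°, 3.134°, 20.202°, 9.070°.
Largest gap = 310.478° ⇒ minimal covering band is its complement: 360° − 310.478° = 49.522°.
Band runs from +153.806° eastward to -156.672°, crossing the antimeridian.

49.522°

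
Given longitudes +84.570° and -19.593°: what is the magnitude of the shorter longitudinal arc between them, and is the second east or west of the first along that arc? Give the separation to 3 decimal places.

104.163° west

Raw difference: -19.593 − 84.570 = -104.163°.
Normalise into (−180°, 180°]: -104.163° stays -104.163°.
Negative ⇒ the second point lies to the west; separation 104.163°.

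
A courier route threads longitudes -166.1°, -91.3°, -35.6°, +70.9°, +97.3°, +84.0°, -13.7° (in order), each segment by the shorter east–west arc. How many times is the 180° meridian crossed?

0

Leg 1: -166.1° → -91.3°, shortest Δλ = 74.8° (east) — does not cross 180°.
Leg 2: -91.3° → -35.6°, shortest Δλ = 55.7° (east) — does not cross 180°.
Leg 3: -35.6° → +70.9°, shortest Δλ = 106.5° (east) — does not cross 180°.
Leg 4: +70.9° → +97.3°, shortest Δλ = 26.4° (east) — does not cross 180°.
Leg 5: +97.3° → +84.0°, shortest Δλ = -13.3° (west) — does not cross 180°.
Leg 6: +84.0° → -13.7°, shortest Δλ = -97.7° (west) — does not cross 180°.
Total crossings: 0.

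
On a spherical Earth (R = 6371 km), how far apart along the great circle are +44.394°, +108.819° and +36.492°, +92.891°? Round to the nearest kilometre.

1605 km

Δλ = 92.891 − 108.819 = -15.928°.
Δφ = 36.492 − 44.394 = -7.902°.
a = sin²(Δφ/2) + cos φ₁ · cos φ₂ · sin²(Δλ/2) = 0.015775.
c = 2·atan2(√a, √(1−a)) = 0.25186 rad → d = 6371·c ≈ 1604.62 km.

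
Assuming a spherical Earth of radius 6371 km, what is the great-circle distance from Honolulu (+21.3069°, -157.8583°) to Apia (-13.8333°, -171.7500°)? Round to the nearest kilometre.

Δλ = -171.7500 − -157.8583 = -13.8917°.
Δφ = -13.8333 − 21.3069 = -35.1402°.
a = sin²(Δφ/2) + cos φ₁ · cos φ₂ · sin²(Δλ/2) = 0.104357.
c = 2·atan2(√a, √(1−a)) = 0.65789 rad → d = 6371·c ≈ 4191.39 km.

4191 km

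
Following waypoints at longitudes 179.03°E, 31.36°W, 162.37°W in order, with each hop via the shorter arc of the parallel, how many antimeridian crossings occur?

Leg 1: +179.03° → -31.36°, shortest Δλ = 149.61° (east) — crosses 180°.
Leg 2: -31.36° → -162.37°, shortest Δλ = -131.01° (west) — does not cross 180°.
Total crossings: 1.

1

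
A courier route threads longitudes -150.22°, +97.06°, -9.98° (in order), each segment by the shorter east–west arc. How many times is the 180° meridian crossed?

1

Leg 1: -150.22° → +97.06°, shortest Δλ = -112.72° (west) — crosses 180°.
Leg 2: +97.06° → -9.98°, shortest Δλ = -107.04° (west) — does not cross 180°.
Total crossings: 1.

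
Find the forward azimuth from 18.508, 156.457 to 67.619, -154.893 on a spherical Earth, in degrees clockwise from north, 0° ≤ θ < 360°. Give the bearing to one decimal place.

19.7°

Δλ = -154.893 − 156.457 = -311.350°; wrapped into (−180°, 180°]: 48.650°.
θ = atan2( sin Δλ · cos φ₂ , cos φ₁ · sin φ₂ − sin φ₁ · cos φ₂ · cos Δλ )
  = atan2(0.28583, 0.79700) = 19.730° → normalised to [0°, 360°): 19.730°.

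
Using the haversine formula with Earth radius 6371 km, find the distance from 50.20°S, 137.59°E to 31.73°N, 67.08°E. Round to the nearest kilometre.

11436 km

Δλ = 67.08 − 137.59 = -70.51°.
Δφ = 31.73 − -50.20 = 81.93°.
a = sin²(Δφ/2) + cos φ₁ · cos φ₂ · sin²(Δλ/2) = 0.611203.
c = 2·atan2(√a, √(1−a)) = 1.79508 rad → d = 6371·c ≈ 11436.44 km.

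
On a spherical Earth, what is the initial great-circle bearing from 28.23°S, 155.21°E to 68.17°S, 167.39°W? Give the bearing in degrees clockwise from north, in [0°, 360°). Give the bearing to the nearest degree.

Δλ = -167.39 − 155.21 = -322.60°; wrapped into (−180°, 180°]: 37.40°.
θ = atan2( sin Δλ · cos φ₂ , cos φ₁ · sin φ₂ − sin φ₁ · cos φ₂ · cos Δλ )
  = atan2(0.22586, -0.67815) = 161.580° → normalised to [0°, 360°): 161.580°.

162°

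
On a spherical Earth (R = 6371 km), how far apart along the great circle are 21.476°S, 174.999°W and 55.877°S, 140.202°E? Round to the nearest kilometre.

5300 km

Δλ = 140.202 − -174.999 = 315.201°; wrapped into (−180°, 180°]: -44.799°.
Δφ = -55.877 − -21.476 = -34.401°.
a = sin²(Δφ/2) + cos φ₁ · cos φ₂ · sin²(Δλ/2) = 0.163250.
c = 2·atan2(√a, √(1−a)) = 0.83186 rad → d = 6371·c ≈ 5299.81 km.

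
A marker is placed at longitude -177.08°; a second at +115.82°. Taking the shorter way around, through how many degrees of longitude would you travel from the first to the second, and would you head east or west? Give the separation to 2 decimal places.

67.10° west

Raw difference: 115.82 − -177.08 = 292.9°.
Normalise into (−180°, 180°]: 292.9° − 360° = -67.1°.
Negative ⇒ the second point lies to the west; separation 67.10°.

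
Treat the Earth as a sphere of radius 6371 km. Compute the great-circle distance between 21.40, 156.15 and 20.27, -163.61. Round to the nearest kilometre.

Δλ = -163.61 − 156.15 = -319.76°; wrapped into (−180°, 180°]: 40.24°.
Δφ = 20.27 − 21.40 = -1.13°.
a = sin²(Δφ/2) + cos φ₁ · cos φ₂ · sin²(Δλ/2) = 0.103444.
c = 2·atan2(√a, √(1−a)) = 0.65489 rad → d = 6371·c ≈ 4172.33 km.

4172 km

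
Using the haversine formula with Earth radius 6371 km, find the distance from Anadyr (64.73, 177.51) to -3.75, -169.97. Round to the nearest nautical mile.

Δλ = -169.97 − 177.51 = -347.48°; wrapped into (−180°, 180°]: 12.52°.
Δφ = -3.75 − 64.73 = -68.48°.
a = sin²(Δφ/2) + cos φ₁ · cos φ₂ · sin²(Δλ/2) = 0.321652.
c = 2·atan2(√a, √(1−a)) = 1.20607 rad → d = 6371·c ≈ 7683.85 km ≈ 4148.95 nmi.

4149 nmi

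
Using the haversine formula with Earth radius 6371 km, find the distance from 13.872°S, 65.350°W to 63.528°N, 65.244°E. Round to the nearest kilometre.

13316 km

Δλ = 65.244 − -65.350 = 130.594°.
Δφ = 63.528 − -13.872 = 77.400°.
a = sin²(Δφ/2) + cos φ₁ · cos φ₂ · sin²(Δλ/2) = 0.748105.
c = 2·atan2(√a, √(1−a)) = 2.09002 rad → d = 6371·c ≈ 13315.55 km.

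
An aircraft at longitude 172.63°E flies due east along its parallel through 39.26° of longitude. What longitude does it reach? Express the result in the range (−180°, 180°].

148.11°W

Start at +172.63°; shift +39.26° → +211.89°.
+211.89° lies outside (−180°, 180°]; subtract 360° → -148.11°.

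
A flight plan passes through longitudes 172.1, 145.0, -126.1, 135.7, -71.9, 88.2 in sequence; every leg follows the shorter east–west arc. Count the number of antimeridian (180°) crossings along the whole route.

Leg 1: +172.1° → +145.0°, shortest Δλ = -27.1° (west) — does not cross 180°.
Leg 2: +145.0° → -126.1°, shortest Δλ = 88.9° (east) — crosses 180°.
Leg 3: -126.1° → +135.7°, shortest Δλ = -98.2° (west) — crosses 180°.
Leg 4: +135.7° → -71.9°, shortest Δλ = 152.4° (east) — crosses 180°.
Leg 5: -71.9° → +88.2°, shortest Δλ = 160.1° (east) — does not cross 180°.
Total crossings: 3.

3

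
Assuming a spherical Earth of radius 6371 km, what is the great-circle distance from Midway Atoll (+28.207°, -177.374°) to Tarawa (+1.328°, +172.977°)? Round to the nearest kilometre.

3160 km

Δλ = 172.977 − -177.374 = 350.351°; wrapped into (−180°, 180°]: -9.649°.
Δφ = 1.328 − 28.207 = -26.879°.
a = sin²(Δφ/2) + cos φ₁ · cos φ₂ · sin²(Δλ/2) = 0.060250.
c = 2·atan2(√a, √(1−a)) = 0.49599 rad → d = 6371·c ≈ 3159.93 km.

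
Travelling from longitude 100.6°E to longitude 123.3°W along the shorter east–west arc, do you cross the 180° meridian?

Yes

Naïve |-123.3 − 100.6| = 223.9° > 180°, so the shorter arc goes the other way round — across 180°.
Signed shortest Δλ = ((-123.3 − 100.6 + 180) mod 360) − 180 = 136.1°.
Going east by 136.1° from +100.6° passes through 180° before reaching -123.3°.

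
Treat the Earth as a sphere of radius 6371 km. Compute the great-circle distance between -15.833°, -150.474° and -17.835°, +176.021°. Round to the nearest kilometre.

Δλ = 176.021 − -150.474 = 326.495°; wrapped into (−180°, 180°]: -33.505°.
Δφ = -17.835 − -15.833 = -2.002°.
a = sin²(Δφ/2) + cos φ₁ · cos φ₂ · sin²(Δλ/2) = 0.076393.
c = 2·atan2(√a, √(1−a)) = 0.56008 rad → d = 6371·c ≈ 3568.26 km.

3568 km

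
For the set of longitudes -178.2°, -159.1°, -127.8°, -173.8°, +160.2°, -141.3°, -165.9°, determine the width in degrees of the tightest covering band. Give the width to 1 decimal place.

72.0°

Sort the longitudes: -178.2°, -173.8°, -165.9°, -159.1°, -141.3°, -127.8°, +160.2°.
Eastward gaps between consecutive values (wrapping around): 4.4°, 7.9°, 6.8°, 17.8°, 13.5°, 288.0°, 21.6°.
Largest gap = 288.0° ⇒ minimal covering band is its complement: 360° − 288.0° = 72.0°.
Band runs from +160.2° eastward to -127.8°, crossing the antimeridian.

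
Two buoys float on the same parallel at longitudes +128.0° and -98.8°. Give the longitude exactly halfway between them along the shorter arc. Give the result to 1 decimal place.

-165.4°

Signed shortest Δλ from +128.0° to -98.8° is +133.2°.
Midpoint longitude = +128.0° + (+133.2°)/2 = +128.0° + 66.6° = +194.6°.
Normalise into (−180°, 180°]: -165.4°.
(The naïve average (+128.0 + -98.8)/2 = 14.6° is on the wrong side of the globe.)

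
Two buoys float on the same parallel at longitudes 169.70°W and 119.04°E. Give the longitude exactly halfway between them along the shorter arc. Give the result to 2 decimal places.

Signed shortest Δλ from -169.70° to +119.04° is -71.26°.
Midpoint longitude = -169.70° + (-71.26°)/2 = -169.70° − 35.63° = -205.33°.
Normalise into (−180°, 180°]: +154.67°.
(The naïve average (-169.70 + +119.04)/2 = -25.33° is on the wrong side of the globe.)

154.67°E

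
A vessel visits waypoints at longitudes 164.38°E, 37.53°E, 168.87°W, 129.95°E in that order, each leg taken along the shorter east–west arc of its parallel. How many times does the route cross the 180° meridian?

2

Leg 1: +164.38° → +37.53°, shortest Δλ = -126.85° (west) — does not cross 180°.
Leg 2: +37.53° → -168.87°, shortest Δλ = 153.6° (east) — crosses 180°.
Leg 3: -168.87° → +129.95°, shortest Δλ = -61.18° (west) — crosses 180°.
Total crossings: 2.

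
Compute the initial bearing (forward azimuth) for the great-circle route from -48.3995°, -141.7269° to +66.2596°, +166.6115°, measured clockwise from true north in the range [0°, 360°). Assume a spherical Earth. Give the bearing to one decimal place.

338.3°

Δλ = 166.6115 − -141.7269 = 308.3384°; wrapped into (−180°, 180°]: -51.6616°.
θ = atan2( sin Δλ · cos φ₂ , cos φ₁ · sin φ₂ − sin φ₁ · cos φ₂ · cos Δλ )
  = atan2(-0.31578, 0.79450) = -21.676° → normalised to [0°, 360°): 338.324°.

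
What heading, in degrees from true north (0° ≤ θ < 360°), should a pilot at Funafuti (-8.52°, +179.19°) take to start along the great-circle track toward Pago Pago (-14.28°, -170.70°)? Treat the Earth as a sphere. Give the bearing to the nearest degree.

Δλ = -170.70 − 179.19 = -349.89°; wrapped into (−180°, 180°]: 10.11°.
θ = atan2( sin Δλ · cos φ₂ , cos φ₁ · sin φ₂ − sin φ₁ · cos φ₂ · cos Δλ )
  = atan2(0.17011, -0.10259) = 121.093° → normalised to [0°, 360°): 121.093°.

121°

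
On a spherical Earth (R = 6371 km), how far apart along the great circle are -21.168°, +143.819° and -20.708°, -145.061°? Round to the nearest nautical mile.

Δλ = -145.061 − 143.819 = -288.880°; wrapped into (−180°, 180°]: 71.120°.
Δφ = -20.708 − -21.168 = 0.460°.
a = sin²(Δφ/2) + cos φ₁ · cos φ₂ · sin²(Δλ/2) = 0.295027.
c = 2·atan2(√a, √(1−a)) = 1.14840 rad → d = 6371·c ≈ 7316.46 km ≈ 3950.57 nmi.

3951 nmi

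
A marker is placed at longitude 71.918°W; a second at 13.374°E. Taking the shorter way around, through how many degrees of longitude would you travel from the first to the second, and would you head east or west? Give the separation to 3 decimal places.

85.292° east

Raw difference: 13.374 − -71.918 = 85.292°.
Normalise into (−180°, 180°]: 85.292° stays 85.292°.
Positive ⇒ the second point lies to the east; separation 85.292°.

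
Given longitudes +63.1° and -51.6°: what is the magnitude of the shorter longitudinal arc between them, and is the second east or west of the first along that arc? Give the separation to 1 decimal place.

114.7° west

Raw difference: -51.6 − 63.1 = -114.7°.
Normalise into (−180°, 180°]: -114.7° stays -114.7°.
Negative ⇒ the second point lies to the west; separation 114.7°.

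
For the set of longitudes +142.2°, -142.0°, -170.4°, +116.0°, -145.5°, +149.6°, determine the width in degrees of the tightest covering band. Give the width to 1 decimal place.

102.0°

Sort the longitudes: -170.4°, -145.5°, -142.0°, +116.0°, +142.2°, +149.6°.
Eastward gaps between consecutive values (wrapping around): 24.9°, 3.5°, 258.0°, 26.2°, 7.4°, 40.0°.
Largest gap = 258.0° ⇒ minimal covering band is its complement: 360° − 258.0° = 102.0°.
Band runs from +116.0° eastward to -142.0°, crossing the antimeridian.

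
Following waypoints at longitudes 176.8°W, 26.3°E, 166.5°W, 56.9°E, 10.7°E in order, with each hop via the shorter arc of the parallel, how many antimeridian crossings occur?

3

Leg 1: -176.8° → +26.3°, shortest Δλ = -156.9° (west) — crosses 180°.
Leg 2: +26.3° → -166.5°, shortest Δλ = 167.2° (east) — crosses 180°.
Leg 3: -166.5° → +56.9°, shortest Δλ = -136.6° (west) — crosses 180°.
Leg 4: +56.9° → +10.7°, shortest Δλ = -46.2° (west) — does not cross 180°.
Total crossings: 3.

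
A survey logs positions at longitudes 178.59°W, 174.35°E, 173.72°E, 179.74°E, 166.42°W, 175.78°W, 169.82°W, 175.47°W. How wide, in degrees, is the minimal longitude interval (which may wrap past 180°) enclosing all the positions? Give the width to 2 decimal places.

19.86°

Sort the longitudes: -178.59°, -175.78°, -175.47°, -169.82°, -166.42°, +173.72°, +174.35°, +179.74°.
Eastward gaps between consecutive values (wrapping around): 2.81°, 0.31°, 5.65°, 3.40°, 340.14°, 0.63°, 5.39°, 1.67°.
Largest gap = 340.14° ⇒ minimal covering band is its complement: 360° − 340.14° = 19.86°.
Band runs from +173.72° eastward to -166.42°, crossing the antimeridian.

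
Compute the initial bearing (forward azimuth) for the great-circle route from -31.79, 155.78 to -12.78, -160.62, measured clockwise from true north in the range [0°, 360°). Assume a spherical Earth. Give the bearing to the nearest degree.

Δλ = -160.62 − 155.78 = -316.40°; wrapped into (−180°, 180°]: 43.60°.
θ = atan2( sin Δλ · cos φ₂ , cos φ₁ · sin φ₂ − sin φ₁ · cos φ₂ · cos Δλ )
  = atan2(0.67254, 0.18402) = 74.697° → normalised to [0°, 360°): 74.697°.

75°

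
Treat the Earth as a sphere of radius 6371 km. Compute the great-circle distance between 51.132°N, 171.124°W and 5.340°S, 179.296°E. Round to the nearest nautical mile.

3426 nmi

Δλ = 179.296 − -171.124 = 350.420°; wrapped into (−180°, 180°]: -9.580°.
Δφ = -5.340 − 51.132 = -56.472°.
a = sin²(Δφ/2) + cos φ₁ · cos φ₂ · sin²(Δλ/2) = 0.228184.
c = 2·atan2(√a, √(1−a)) = 0.99604 rad → d = 6371·c ≈ 6345.77 km ≈ 3426.44 nmi.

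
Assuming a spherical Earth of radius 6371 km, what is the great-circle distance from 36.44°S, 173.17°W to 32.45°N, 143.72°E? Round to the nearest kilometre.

Δλ = 143.72 − -173.17 = 316.89°; wrapped into (−180°, 180°]: -43.11°.
Δφ = 32.45 − -36.44 = 68.89°.
a = sin²(Δφ/2) + cos φ₁ · cos φ₂ · sin²(Δλ/2) = 0.411553.
c = 2·atan2(√a, √(1−a)) = 1.39297 rad → d = 6371·c ≈ 8874.59 km.

8875 km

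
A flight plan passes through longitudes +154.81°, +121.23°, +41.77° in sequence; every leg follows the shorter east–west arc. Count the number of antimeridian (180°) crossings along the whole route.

Leg 1: +154.81° → +121.23°, shortest Δλ = -33.58° (west) — does not cross 180°.
Leg 2: +121.23° → +41.77°, shortest Δλ = -79.46° (west) — does not cross 180°.
Total crossings: 0.

0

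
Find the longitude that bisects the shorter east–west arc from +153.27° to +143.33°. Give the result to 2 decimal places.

+148.30°

Signed shortest Δλ from +153.27° to +143.33° is -9.94°.
Midpoint longitude = +153.27° + (-9.94°)/2 = +153.27° − 4.97° = +148.30°.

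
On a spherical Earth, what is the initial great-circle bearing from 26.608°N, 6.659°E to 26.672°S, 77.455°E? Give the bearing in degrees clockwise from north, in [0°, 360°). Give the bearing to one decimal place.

122.3°

Δλ = 77.455 − 6.659 = 70.796°.
θ = atan2( sin Δλ · cos φ₂ , cos φ₁ · sin φ₂ − sin φ₁ · cos φ₂ · cos Δλ )
  = atan2(0.84387, -0.53299) = 122.277° → normalised to [0°, 360°): 122.277°.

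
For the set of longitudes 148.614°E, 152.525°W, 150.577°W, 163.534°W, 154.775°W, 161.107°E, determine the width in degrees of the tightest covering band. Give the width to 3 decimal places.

Sort the longitudes: -163.534°, -154.775°, -152.525°, -150.577°, +148.614°, +161.107°.
Eastward gaps between consecutive values (wrapping around): 8.759°, 2.250°, 1.948°, 299.191°, 12.493°, 35.359°.
Largest gap = 299.191° ⇒ minimal covering band is its complement: 360° − 299.191° = 60.809°.
Band runs from +148.614° eastward to -150.577°, crossing the antimeridian.

60.809°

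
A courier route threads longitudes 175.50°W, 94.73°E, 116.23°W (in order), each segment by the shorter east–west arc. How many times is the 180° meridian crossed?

2

Leg 1: -175.50° → +94.73°, shortest Δλ = -89.77° (west) — crosses 180°.
Leg 2: +94.73° → -116.23°, shortest Δλ = 149.04° (east) — crosses 180°.
Total crossings: 2.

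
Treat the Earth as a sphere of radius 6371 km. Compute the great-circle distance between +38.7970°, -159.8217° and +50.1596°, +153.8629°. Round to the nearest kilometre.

Δλ = 153.8629 − -159.8217 = 313.6846°; wrapped into (−180°, 180°]: -46.3154°.
Δφ = 50.1596 − 38.7970 = 11.3626°.
a = sin²(Δφ/2) + cos φ₁ · cos φ₂ · sin²(Δλ/2) = 0.087020.
c = 2·atan2(√a, √(1−a)) = 0.59890 rad → d = 6371·c ≈ 3815.56 km.

3816 km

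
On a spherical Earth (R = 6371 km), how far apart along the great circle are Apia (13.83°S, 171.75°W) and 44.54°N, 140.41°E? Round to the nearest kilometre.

Δλ = 140.41 − -171.75 = 312.16°; wrapped into (−180°, 180°]: -47.84°.
Δφ = 44.54 − -13.83 = 58.37°.
a = sin²(Δφ/2) + cos φ₁ · cos φ₂ · sin²(Δλ/2) = 0.351564.
c = 2·atan2(√a, √(1−a)) = 1.26938 rad → d = 6371·c ≈ 8087.22 km.

8087 km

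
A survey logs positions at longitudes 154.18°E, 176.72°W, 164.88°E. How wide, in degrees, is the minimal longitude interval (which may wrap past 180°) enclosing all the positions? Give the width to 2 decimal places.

29.10°

Sort the longitudes: -176.72°, +154.18°, +164.88°.
Eastward gaps between consecutive values (wrapping around): 330.90°, 10.70°, 18.40°.
Largest gap = 330.90° ⇒ minimal covering band is its complement: 360° − 330.90° = 29.10°.
Band runs from +154.18° eastward to -176.72°, crossing the antimeridian.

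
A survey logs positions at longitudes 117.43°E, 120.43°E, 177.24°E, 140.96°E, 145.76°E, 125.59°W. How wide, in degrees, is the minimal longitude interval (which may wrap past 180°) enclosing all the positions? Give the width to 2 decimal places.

116.98°

Sort the longitudes: -125.59°, +117.43°, +120.43°, +140.96°, +145.76°, +177.24°.
Eastward gaps between consecutive values (wrapping around): 243.02°, 3.00°, 20.53°, 4.80°, 31.48°, 57.17°.
Largest gap = 243.02° ⇒ minimal covering band is its complement: 360° − 243.02° = 116.98°.
Band runs from +117.43° eastward to -125.59°, crossing the antimeridian.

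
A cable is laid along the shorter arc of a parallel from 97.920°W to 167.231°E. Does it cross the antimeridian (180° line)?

Yes

Naïve |167.231 − -97.920| = 265.151° > 180°, so the shorter arc goes the other way round — across 180°.
Signed shortest Δλ = ((167.231 − -97.920 + 180) mod 360) − 180 = -94.849°.
Going west by 94.849° from -97.920° passes through 180° before reaching +167.231°.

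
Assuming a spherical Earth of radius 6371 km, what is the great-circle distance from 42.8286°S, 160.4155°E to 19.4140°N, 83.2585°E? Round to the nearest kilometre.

10468 km

Δλ = 83.2585 − 160.4155 = -77.1570°.
Δφ = 19.4140 − -42.8286 = 62.2426°.
a = sin²(Δφ/2) + cos φ₁ · cos φ₂ · sin²(Δλ/2) = 0.536106.
c = 2·atan2(√a, √(1−a)) = 1.64307 rad → d = 6371·c ≈ 10468.01 km.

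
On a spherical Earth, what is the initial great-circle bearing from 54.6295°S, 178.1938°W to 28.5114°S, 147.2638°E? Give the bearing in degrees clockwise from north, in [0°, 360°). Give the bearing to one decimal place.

Δλ = 147.2638 − -178.1938 = 325.4576°; wrapped into (−180°, 180°]: -34.5424°.
θ = atan2( sin Δλ · cos φ₂ , cos φ₁ · sin φ₂ − sin φ₁ · cos φ₂ · cos Δλ )
  = atan2(-0.49825, 0.31390) = -57.789° → normalised to [0°, 360°): 302.211°.

302.2°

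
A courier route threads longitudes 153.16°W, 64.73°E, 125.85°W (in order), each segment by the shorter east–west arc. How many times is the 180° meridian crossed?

2

Leg 1: -153.16° → +64.73°, shortest Δλ = -142.11° (west) — crosses 180°.
Leg 2: +64.73° → -125.85°, shortest Δλ = 169.42° (east) — crosses 180°.
Total crossings: 2.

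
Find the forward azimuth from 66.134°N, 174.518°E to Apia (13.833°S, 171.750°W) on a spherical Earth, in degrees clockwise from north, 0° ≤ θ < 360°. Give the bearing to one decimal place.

166.5°

Δλ = -171.750 − 174.518 = -346.268°; wrapped into (−180°, 180°]: 13.732°.
θ = atan2( sin Δλ · cos φ₂ , cos φ₁ · sin φ₂ − sin φ₁ · cos φ₂ · cos Δλ )
  = atan2(0.23050, -0.95933) = 166.490° → normalised to [0°, 360°): 166.490°.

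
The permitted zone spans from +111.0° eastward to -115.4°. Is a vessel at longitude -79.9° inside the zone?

No

Band width going east from +111.0° to -115.4°: ((-115.4 − 111.0) mod 360) = 133.6°.
Offset of -79.9° east of the west edge: ((-79.9 − 111.0) mod 360) = 169.1°.
169.1° > 133.6° ⇒ outside.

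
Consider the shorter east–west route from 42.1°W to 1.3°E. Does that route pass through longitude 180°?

No

Signed shortest Δλ = ((1.3 − -42.1 + 180) mod 360) − 180 = 43.4°.
Going east by 43.4° from -42.1° reaches +1.3° without touching 180°.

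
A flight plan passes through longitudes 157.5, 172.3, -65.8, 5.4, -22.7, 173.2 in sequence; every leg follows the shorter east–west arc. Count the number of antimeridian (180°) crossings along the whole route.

Leg 1: +157.5° → +172.3°, shortest Δλ = 14.8° (east) — does not cross 180°.
Leg 2: +172.3° → -65.8°, shortest Δλ = 121.9° (east) — crosses 180°.
Leg 3: -65.8° → +5.4°, shortest Δλ = 71.2° (east) — does not cross 180°.
Leg 4: +5.4° → -22.7°, shortest Δλ = -28.1° (west) — does not cross 180°.
Leg 5: -22.7° → +173.2°, shortest Δλ = -164.1° (west) — crosses 180°.
Total crossings: 2.

2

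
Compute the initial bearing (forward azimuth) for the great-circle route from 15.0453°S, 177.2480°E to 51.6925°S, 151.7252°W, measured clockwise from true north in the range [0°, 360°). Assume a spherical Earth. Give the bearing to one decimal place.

Δλ = -151.7252 − 177.2480 = -328.9732°; wrapped into (−180°, 180°]: 31.0268°.
θ = atan2( sin Δλ · cos φ₂ , cos φ₁ · sin φ₂ − sin φ₁ · cos φ₂ · cos Δλ )
  = atan2(0.31951, -0.61991) = 152.733° → normalised to [0°, 360°): 152.733°.

152.7°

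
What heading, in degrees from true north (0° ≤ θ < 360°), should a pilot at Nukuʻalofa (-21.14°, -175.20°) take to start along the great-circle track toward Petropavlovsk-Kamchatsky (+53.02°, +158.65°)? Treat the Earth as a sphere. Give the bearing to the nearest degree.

344°

Δλ = 158.65 − -175.20 = 333.85°; wrapped into (−180°, 180°]: -26.15°.
θ = atan2( sin Δλ · cos φ₂ , cos φ₁ · sin φ₂ − sin φ₁ · cos φ₂ · cos Δλ )
  = atan2(-0.26511, 0.93982) = -15.753° → normalised to [0°, 360°): 344.247°.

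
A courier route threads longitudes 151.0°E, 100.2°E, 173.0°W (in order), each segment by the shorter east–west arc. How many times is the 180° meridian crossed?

Leg 1: +151.0° → +100.2°, shortest Δλ = -50.8° (west) — does not cross 180°.
Leg 2: +100.2° → -173.0°, shortest Δλ = 86.8° (east) — crosses 180°.
Total crossings: 1.

1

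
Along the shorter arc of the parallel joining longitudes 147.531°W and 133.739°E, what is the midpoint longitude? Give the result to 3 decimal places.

173.104°E

Signed shortest Δλ from -147.531° to +133.739° is -78.730°.
Midpoint longitude = -147.531° + (-78.730°)/2 = -147.531° − 39.365° = -186.896°.
Normalise into (−180°, 180°]: +173.104°.
(The naïve average (-147.531 + +133.739)/2 = -6.896° is on the wrong side of the globe.)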